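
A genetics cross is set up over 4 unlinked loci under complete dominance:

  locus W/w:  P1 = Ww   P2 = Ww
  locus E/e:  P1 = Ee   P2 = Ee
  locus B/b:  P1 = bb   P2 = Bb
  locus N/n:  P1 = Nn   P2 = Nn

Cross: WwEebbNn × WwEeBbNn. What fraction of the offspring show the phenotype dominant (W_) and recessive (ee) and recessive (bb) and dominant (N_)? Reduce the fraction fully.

P(W_ ee bb N_) = 9/128

WwEebbNn gametes: WEbN×2, WEbn×2, WebN×2, Webn×2, wEbN×2, wEbn×2, webN×2, webn×2
WwEeBbNn gametes: WEBN×1, WEBn×1, WEbN×1, WEbn×1, WeBN×1, WeBn×1, WebN×1, Webn×1, wEBN×1, wEBn×1, wEbN×1, wEbn×1, weBN×1, weBn×1, webN×1, webn×1
WwEebbNn×WwEeBbNn grid (16·16=256): WWEEBbNN=2 WWEEBbNn=4 WWEEBbnn=2 WWEEbbNN=2 WWEEbbNn=4 WWEEbbnn=2 WWEeBbNN=4 WWEeBbNn=8 WWEeBbnn=4 WWEebbNN=4 WWEebbNn=8 WWEebbnn=4 WWeeBbNN=2 WWeeBbNn=4 WWeeBbnn=2 WWeebbNN=2 WWeebbNn=4 WWeebbnn=2 WwEEBbNN=4 WwEEBbNn=8 WwEEBbnn=4 WwEEbbNN=4 WwEEbbNn=8 WwEEbbnn=4 WwEeBbNN=8 WwEeBbNn=16 WwEeBbnn=8 WwEebbNN=8 WwEebbNn=16 WwEebbnn=8 WweeBbNN=4 WweeBbNn=8 WweeBbnn=4 WweebbNN=4 WweebbNn=8 Wweebbnn=4 wwEEBbNN=2 wwEEBbNn=4 wwEEBbnn=2 wwEEbbNN=2 wwEEbbNn=4 wwEEbbnn=2 wwEeBbNN=4 wwEeBbNn=8 wwEeBbnn=4 wwEebbNN=4 wwEebbNn=8 wwEebbnn=4 wweeBbNN=2 wweeBbNn=4 wweeBbnn=2 wweebbNN=2 wweebbNn=4 wweebbnn=2
W_ ee bb N_ hits 18/256; gcd=2; 18÷2/256÷2 = 9/128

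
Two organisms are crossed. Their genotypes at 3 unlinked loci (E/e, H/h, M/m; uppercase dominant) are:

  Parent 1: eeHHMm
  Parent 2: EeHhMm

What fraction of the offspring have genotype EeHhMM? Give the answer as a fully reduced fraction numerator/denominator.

eeHHMm gametes: eHM×4, eHm×4
EeHhMm gametes: EHM×1, EHm×1, EhM×1, Ehm×1, eHM×1, eHm×1, ehM×1, ehm×1
eeHHMm×EeHhMm grid (8·8=64): EeHHMM=4 EeHHMm=8 EeHHmm=4 EeHhMM=4 EeHhMm=8 EeHhmm=4 eeHHMM=4 eeHHMm=8 eeHHmm=4 eeHhMM=4 eeHhMm=8 eeHhmm=4
EeHhMM hits 4/64; gcd=4; 4÷4/64÷4 = 1/16

P(EeHhMM) = 1/16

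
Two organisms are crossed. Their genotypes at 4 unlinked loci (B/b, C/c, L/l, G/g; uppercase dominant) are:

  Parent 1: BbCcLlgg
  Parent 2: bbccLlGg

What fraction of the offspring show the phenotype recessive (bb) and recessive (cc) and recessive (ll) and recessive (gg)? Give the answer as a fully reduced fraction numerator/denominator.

BbCcLlgg gametes: BCLg×2, BClg×2, BcLg×2, Bclg×2, bCLg×2, bClg×2, bcLg×2, bclg×2
bbccLlGg gametes: bcLG×4, bcLg×4, bclG×4, bclg×4
BbCcLlgg×bbccLlGg grid (16·16=256): BbCcLLGg=8 BbCcLLgg=8 BbCcLlGg=16 BbCcLlgg=16 BbCcllGg=8 BbCcllgg=8 BbccLLGg=8 BbccLLgg=8 BbccLlGg=16 BbccLlgg=16 BbccllGg=8 Bbccllgg=8 bbCcLLGg=8 bbCcLLgg=8 bbCcLlGg=16 bbCcLlgg=16 bbCcllGg=8 bbCcllgg=8 bbccLLGg=8 bbccLLgg=8 bbccLlGg=16 bbccLlgg=16 bbccllGg=8 bbccllgg=8
bb cc ll gg hits 8/256; gcd=8; 8÷8/256÷8 = 1/32

P(bb cc ll gg) = 1/32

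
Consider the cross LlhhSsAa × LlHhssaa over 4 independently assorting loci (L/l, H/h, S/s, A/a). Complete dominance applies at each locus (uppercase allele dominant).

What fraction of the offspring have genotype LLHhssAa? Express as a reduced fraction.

LlhhSsAa gametes: LhSA×2, LhSa×2, LhsA×2, Lhsa×2, lhSA×2, lhSa×2, lhsA×2, lhsa×2
LlHhssaa gametes: LHsa×4, Lhsa×4, lHsa×4, lhsa×4
LlhhSsAa×LlHhssaa grid (16·16=256): LLHhSsAa=8 LLHhSsaa=8 LLHhssAa=8 LLHhssaa=8 LLhhSsAa=8 LLhhSsaa=8 LLhhssAa=8 LLhhssaa=8 LlHhSsAa=16 LlHhSsaa=16 LlHhssAa=16 LlHhssaa=16 LlhhSsAa=16 LlhhSsaa=16 LlhhssAa=16 Llhhssaa=16 llHhSsAa=8 llHhSsaa=8 llHhssAa=8 llHhssaa=8 llhhSsAa=8 llhhSsaa=8 llhhssAa=8 llhhssaa=8
LLHhssAa hits 8/256; gcd=8; 8÷8/256÷8 = 1/32

P(LLHhssAa) = 1/32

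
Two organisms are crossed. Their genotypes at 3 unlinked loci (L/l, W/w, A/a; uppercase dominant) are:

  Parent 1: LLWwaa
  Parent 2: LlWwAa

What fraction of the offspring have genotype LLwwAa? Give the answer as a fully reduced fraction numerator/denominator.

LLWwaa gametes: LWa×4, Lwa×4
LlWwAa gametes: LWA×1, LWa×1, LwA×1, Lwa×1, lWA×1, lWa×1, lwA×1, lwa×1
LLWwaa×LlWwAa grid (8·8=64): LLWWAa=4 LLWWaa=4 LLWwAa=8 LLWwaa=8 LLwwAa=4 LLwwaa=4 LlWWAa=4 LlWWaa=4 LlWwAa=8 LlWwaa=8 LlwwAa=4 Llwwaa=4
LLwwAa hits 4/64; gcd=4; 4÷4/64÷4 = 1/16

P(LLwwAa) = 1/16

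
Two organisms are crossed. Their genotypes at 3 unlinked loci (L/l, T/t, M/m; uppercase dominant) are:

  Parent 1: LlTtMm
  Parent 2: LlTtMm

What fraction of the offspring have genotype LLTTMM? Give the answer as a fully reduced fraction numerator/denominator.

LlTtMm gametes: LTM×1, LTm×1, LtM×1, Ltm×1, lTM×1, lTm×1, ltM×1, ltm×1
LlTtMm gametes: LTM×1, LTm×1, LtM×1, Ltm×1, lTM×1, lTm×1, ltM×1, ltm×1
LlTtMm×LlTtMm grid (8·8=64): LLTTMM=1 LLTTMm=2 LLTTmm=1 LLTtMM=2 LLTtMm=4 LLTtmm=2 LLttMM=1 LLttMm=2 LLttmm=1 LlTTMM=2 LlTTMm=4 LlTTmm=2 LlTtMM=4 LlTtMm=8 LlTtmm=4 LlttMM=2 LlttMm=4 Llttmm=2 llTTMM=1 llTTMm=2 llTTmm=1 llTtMM=2 llTtMm=4 llTtmm=2 llttMM=1 llttMm=2 llttmm=1
LLTTMM hits 1/64; gcd=1; 1÷1/64÷1 = 1/64

P(LLTTMM) = 1/64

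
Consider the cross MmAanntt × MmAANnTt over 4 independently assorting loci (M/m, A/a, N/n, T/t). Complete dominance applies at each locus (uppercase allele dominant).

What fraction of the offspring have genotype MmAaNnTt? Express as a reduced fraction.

P(MmAaNnTt) = 1/16

MmAanntt gametes: MAnt×4, Mant×4, mAnt×4, mant×4
MmAANnTt gametes: MANT×2, MANt×2, MAnT×2, MAnt×2, mANT×2, mANt×2, mAnT×2, mAnt×2
MmAanntt×MmAANnTt grid (16·16=256): MMAANnTt=8 MMAANntt=8 MMAAnnTt=8 MMAAnntt=8 MMAaNnTt=8 MMAaNntt=8 MMAannTt=8 MMAanntt=8 MmAANnTt=16 MmAANntt=16 MmAAnnTt=16 MmAAnntt=16 MmAaNnTt=16 MmAaNntt=16 MmAannTt=16 MmAanntt=16 mmAANnTt=8 mmAANntt=8 mmAAnnTt=8 mmAAnntt=8 mmAaNnTt=8 mmAaNntt=8 mmAannTt=8 mmAanntt=8
MmAaNnTt hits 16/256; gcd=16; 16÷16/256÷16 = 1/16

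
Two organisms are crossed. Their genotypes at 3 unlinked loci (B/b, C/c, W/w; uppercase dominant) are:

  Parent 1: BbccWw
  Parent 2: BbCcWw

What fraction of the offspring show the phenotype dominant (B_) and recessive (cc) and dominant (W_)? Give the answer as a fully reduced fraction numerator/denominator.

P(B_ cc W_) = 9/32

BbccWw gametes: BcW×2, Bcw×2, bcW×2, bcw×2
BbCcWw gametes: BCW×1, BCw×1, BcW×1, Bcw×1, bCW×1, bCw×1, bcW×1, bcw×1
BbccWw×BbCcWw grid (8·8=64): BBCcWW=2 BBCcWw=4 BBCcww=2 BBccWW=2 BBccWw=4 BBccww=2 BbCcWW=4 BbCcWw=8 BbCcww=4 BbccWW=4 BbccWw=8 Bbccww=4 bbCcWW=2 bbCcWw=4 bbCcww=2 bbccWW=2 bbccWw=4 bbccww=2
B_ cc W_ hits 18/64; gcd=2; 18÷2/64÷2 = 9/32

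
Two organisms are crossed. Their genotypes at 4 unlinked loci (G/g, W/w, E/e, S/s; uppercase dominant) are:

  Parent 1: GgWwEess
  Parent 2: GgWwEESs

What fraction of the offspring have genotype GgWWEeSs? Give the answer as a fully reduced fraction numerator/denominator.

P(GgWWEeSs) = 1/32

GgWwEess gametes: GWEs×2, GWes×2, GwEs×2, Gwes×2, gWEs×2, gWes×2, gwEs×2, gwes×2
GgWwEESs gametes: GWES×2, GWEs×2, GwES×2, GwEs×2, gWES×2, gWEs×2, gwES×2, gwEs×2
GgWwEess×GgWwEESs grid (16·16=256): GGWWEESs=4 GGWWEEss=4 GGWWEeSs=4 GGWWEess=4 GGWwEESs=8 GGWwEEss=8 GGWwEeSs=8 GGWwEess=8 GGwwEESs=4 GGwwEEss=4 GGwwEeSs=4 GGwwEess=4 GgWWEESs=8 GgWWEEss=8 GgWWEeSs=8 GgWWEess=8 GgWwEESs=16 GgWwEEss=16 GgWwEeSs=16 GgWwEess=16 GgwwEESs=8 GgwwEEss=8 GgwwEeSs=8 GgwwEess=8 ggWWEESs=4 ggWWEEss=4 ggWWEeSs=4 ggWWEess=4 ggWwEESs=8 ggWwEEss=8 ggWwEeSs=8 ggWwEess=8 ggwwEESs=4 ggwwEEss=4 ggwwEeSs=4 ggwwEess=4
GgWWEeSs hits 8/256; gcd=8; 8÷8/256÷8 = 1/32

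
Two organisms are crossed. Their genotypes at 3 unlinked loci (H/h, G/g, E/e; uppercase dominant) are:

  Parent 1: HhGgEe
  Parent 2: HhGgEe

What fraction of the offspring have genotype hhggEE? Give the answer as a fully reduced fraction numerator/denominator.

HhGgEe gametes: HGE×1, HGe×1, HgE×1, Hge×1, hGE×1, hGe×1, hgE×1, hge×1
HhGgEe gametes: HGE×1, HGe×1, HgE×1, Hge×1, hGE×1, hGe×1, hgE×1, hge×1
HhGgEe×HhGgEe grid (8·8=64): HHGGEE=1 HHGGEe=2 HHGGee=1 HHGgEE=2 HHGgEe=4 HHGgee=2 HHggEE=1 HHggEe=2 HHggee=1 HhGGEE=2 HhGGEe=4 HhGGee=2 HhGgEE=4 HhGgEe=8 HhGgee=4 HhggEE=2 HhggEe=4 Hhggee=2 hhGGEE=1 hhGGEe=2 hhGGee=1 hhGgEE=2 hhGgEe=4 hhGgee=2 hhggEE=1 hhggEe=2 hhggee=1
hhggEE hits 1/64; gcd=1; 1÷1/64÷1 = 1/64

P(hhggEE) = 1/64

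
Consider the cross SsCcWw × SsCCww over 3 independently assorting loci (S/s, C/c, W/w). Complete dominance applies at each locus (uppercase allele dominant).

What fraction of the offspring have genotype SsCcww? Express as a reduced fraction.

SsCcWw gametes: SCW×1, SCw×1, ScW×1, Scw×1, sCW×1, sCw×1, scW×1, scw×1
SsCCww gametes: SCw×4, sCw×4
SsCcWw×SsCCww grid (8·8=64): SSCCWw=4 SSCCww=4 SSCcWw=4 SSCcww=4 SsCCWw=8 SsCCww=8 SsCcWw=8 SsCcww=8 ssCCWw=4 ssCCww=4 ssCcWw=4 ssCcww=4
SsCcww hits 8/64; gcd=8; 8÷8/64÷8 = 1/8

P(SsCcww) = 1/8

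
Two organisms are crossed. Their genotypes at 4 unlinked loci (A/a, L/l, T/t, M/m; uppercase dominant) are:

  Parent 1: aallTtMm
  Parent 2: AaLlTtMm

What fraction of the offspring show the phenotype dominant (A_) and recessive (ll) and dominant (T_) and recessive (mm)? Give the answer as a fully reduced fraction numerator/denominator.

P(A_ ll T_ mm) = 3/64

aallTtMm gametes: alTM×4, alTm×4, altM×4, altm×4
AaLlTtMm gametes: ALTM×1, ALTm×1, ALtM×1, ALtm×1, AlTM×1, AlTm×1, AltM×1, Altm×1, aLTM×1, aLTm×1, aLtM×1, aLtm×1, alTM×1, alTm×1, altM×1, altm×1
aallTtMm×AaLlTtMm grid (16·16=256): AaLlTTMM=4 AaLlTTMm=8 AaLlTTmm=4 AaLlTtMM=8 AaLlTtMm=16 AaLlTtmm=8 AaLlttMM=4 AaLlttMm=8 AaLlttmm=4 AallTTMM=4 AallTTMm=8 AallTTmm=4 AallTtMM=8 AallTtMm=16 AallTtmm=8 AallttMM=4 AallttMm=8 Aallttmm=4 aaLlTTMM=4 aaLlTTMm=8 aaLlTTmm=4 aaLlTtMM=8 aaLlTtMm=16 aaLlTtmm=8 aaLlttMM=4 aaLlttMm=8 aaLlttmm=4 aallTTMM=4 aallTTMm=8 aallTTmm=4 aallTtMM=8 aallTtMm=16 aallTtmm=8 aallttMM=4 aallttMm=8 aallttmm=4
A_ ll T_ mm hits 12/256; gcd=4; 12÷4/256÷4 = 3/64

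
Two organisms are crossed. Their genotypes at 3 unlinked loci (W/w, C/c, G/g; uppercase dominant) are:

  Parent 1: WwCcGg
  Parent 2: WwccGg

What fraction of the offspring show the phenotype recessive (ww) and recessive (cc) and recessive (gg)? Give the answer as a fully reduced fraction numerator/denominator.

WwCcGg gametes: WCG×1, WCg×1, WcG×1, Wcg×1, wCG×1, wCg×1, wcG×1, wcg×1
WwccGg gametes: WcG×2, Wcg×2, wcG×2, wcg×2
WwCcGg×WwccGg grid (8·8=64): WWCcGG=2 WWCcGg=4 WWCcgg=2 WWccGG=2 WWccGg=4 WWccgg=2 WwCcGG=4 WwCcGg=8 WwCcgg=4 WwccGG=4 WwccGg=8 Wwccgg=4 wwCcGG=2 wwCcGg=4 wwCcgg=2 wwccGG=2 wwccGg=4 wwccgg=2
ww cc gg hits 2/64; gcd=2; 2÷2/64÷2 = 1/32

P(ww cc gg) = 1/32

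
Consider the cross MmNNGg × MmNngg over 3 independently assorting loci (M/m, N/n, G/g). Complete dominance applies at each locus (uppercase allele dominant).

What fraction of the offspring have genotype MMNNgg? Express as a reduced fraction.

P(MMNNgg) = 1/16

MmNNGg gametes: MNG×2, MNg×2, mNG×2, mNg×2
MmNngg gametes: MNg×2, Mng×2, mNg×2, mng×2
MmNNGg×MmNngg grid (8·8=64): MMNNGg=4 MMNNgg=4 MMNnGg=4 MMNngg=4 MmNNGg=8 MmNNgg=8 MmNnGg=8 MmNngg=8 mmNNGg=4 mmNNgg=4 mmNnGg=4 mmNngg=4
MMNNgg hits 4/64; gcd=4; 4÷4/64÷4 = 1/16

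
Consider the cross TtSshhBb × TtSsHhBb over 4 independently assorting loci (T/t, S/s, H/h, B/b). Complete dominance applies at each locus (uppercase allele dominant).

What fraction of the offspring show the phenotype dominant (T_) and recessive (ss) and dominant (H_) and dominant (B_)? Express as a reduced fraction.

TtSshhBb gametes: TShB×2, TShb×2, TshB×2, Tshb×2, tShB×2, tShb×2, tshB×2, tshb×2
TtSsHhBb gametes: TSHB×1, TSHb×1, TShB×1, TShb×1, TsHB×1, TsHb×1, TshB×1, Tshb×1, tSHB×1, tSHb×1, tShB×1, tShb×1, tsHB×1, tsHb×1, tshB×1, tshb×1
TtSshhBb×TtSsHhBb grid (16·16=256): TTSSHhBB=2 TTSSHhBb=4 TTSSHhbb=2 TTSShhBB=2 TTSShhBb=4 TTSShhbb=2 TTSsHhBB=4 TTSsHhBb=8 TTSsHhbb=4 TTSshhBB=4 TTSshhBb=8 TTSshhbb=4 TTssHhBB=2 TTssHhBb=4 TTssHhbb=2 TTsshhBB=2 TTsshhBb=4 TTsshhbb=2 TtSSHhBB=4 TtSSHhBb=8 TtSSHhbb=4 TtSShhBB=4 TtSShhBb=8 TtSShhbb=4 TtSsHhBB=8 TtSsHhBb=16 TtSsHhbb=8 TtSshhBB=8 TtSshhBb=16 TtSshhbb=8 TtssHhBB=4 TtssHhBb=8 TtssHhbb=4 TtsshhBB=4 TtsshhBb=8 Ttsshhbb=4 ttSSHhBB=2 ttSSHhBb=4 ttSSHhbb=2 ttSShhBB=2 ttSShhBb=4 ttSShhbb=2 ttSsHhBB=4 ttSsHhBb=8 ttSsHhbb=4 ttSshhBB=4 ttSshhBb=8 ttSshhbb=4 ttssHhBB=2 ttssHhBb=4 ttssHhbb=2 ttsshhBB=2 ttsshhBb=4 ttsshhbb=2
T_ ss H_ B_ hits 18/256; gcd=2; 18÷2/256÷2 = 9/128

P(T_ ss H_ B_) = 9/128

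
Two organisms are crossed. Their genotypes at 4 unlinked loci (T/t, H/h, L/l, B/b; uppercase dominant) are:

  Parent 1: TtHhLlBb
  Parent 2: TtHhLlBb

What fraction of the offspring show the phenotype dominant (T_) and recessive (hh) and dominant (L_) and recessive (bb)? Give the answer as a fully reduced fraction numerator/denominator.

P(T_ hh L_ bb) = 9/256

TtHhLlBb gametes: THLB×1, THLb×1, THlB×1, THlb×1, ThLB×1, ThLb×1, ThlB×1, Thlb×1, tHLB×1, tHLb×1, tHlB×1, tHlb×1, thLB×1, thLb×1, thlB×1, thlb×1
TtHhLlBb gametes: THLB×1, THLb×1, THlB×1, THlb×1, ThLB×1, ThLb×1, ThlB×1, Thlb×1, tHLB×1, tHLb×1, tHlB×1, tHlb×1, thLB×1, thLb×1, thlB×1, thlb×1
TtHhLlBb×TtHhLlBb grid (16·16=256): TTHHLLBB=1 TTHHLLBb=2 TTHHLLbb=1 TTHHLlBB=2 TTHHLlBb=4 TTHHLlbb=2 TTHHllBB=1 TTHHllBb=2 TTHHllbb=1 TTHhLLBB=2 TTHhLLBb=4 TTHhLLbb=2 TTHhLlBB=4 TTHhLlBb=8 TTHhLlbb=4 TTHhllBB=2 TTHhllBb=4 TTHhllbb=2 TThhLLBB=1 TThhLLBb=2 TThhLLbb=1 TThhLlBB=2 TThhLlBb=4 TThhLlbb=2 TThhllBB=1 TThhllBb=2 TThhllbb=1 TtHHLLBB=2 TtHHLLBb=4 TtHHLLbb=2 TtHHLlBB=4 TtHHLlBb=8 TtHHLlbb=4 TtHHllBB=2 TtHHllBb=4 TtHHllbb=2 TtHhLLBB=4 TtHhLLBb=8 TtHhLLbb=4 TtHhLlBB=8 TtHhLlBb=16 TtHhLlbb=8 TtHhllBB=4 TtHhllBb=8 TtHhllbb=4 TthhLLBB=2 TthhLLBb=4 TthhLLbb=2 TthhLlBB=4 TthhLlBb=8 TthhLlbb=4 TthhllBB=2 TthhllBb=4 Tthhllbb=2 ttHHLLBB=1 ttHHLLBb=2 ttHHLLbb=1 ttHHLlBB=2 ttHHLlBb=4 ttHHLlbb=2 ttHHllBB=1 ttHHllBb=2 ttHHllbb=1 ttHhLLBB=2 ttHhLLBb=4 ttHhLLbb=2 ttHhLlBB=4 ttHhLlBb=8 ttHhLlbb=4 ttHhllBB=2 ttHhllBb=4 ttHhllbb=2 tthhLLBB=1 tthhLLBb=2 tthhLLbb=1 tthhLlBB=2 tthhLlBb=4 tthhLlbb=2 tthhllBB=1 tthhllBb=2 tthhllbb=1
T_ hh L_ bb hits 9/256; gcd=1; 9÷1/256÷1 = 9/256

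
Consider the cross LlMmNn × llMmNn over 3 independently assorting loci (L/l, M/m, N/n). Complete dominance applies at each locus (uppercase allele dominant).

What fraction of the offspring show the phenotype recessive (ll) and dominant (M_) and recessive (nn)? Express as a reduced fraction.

LlMmNn gametes: LMN×1, LMn×1, LmN×1, Lmn×1, lMN×1, lMn×1, lmN×1, lmn×1
llMmNn gametes: lMN×2, lMn×2, lmN×2, lmn×2
LlMmNn×llMmNn grid (8·8=64): LlMMNN=2 LlMMNn=4 LlMMnn=2 LlMmNN=4 LlMmNn=8 LlMmnn=4 LlmmNN=2 LlmmNn=4 Llmmnn=2 llMMNN=2 llMMNn=4 llMMnn=2 llMmNN=4 llMmNn=8 llMmnn=4 llmmNN=2 llmmNn=4 llmmnn=2
ll M_ nn hits 6/64; gcd=2; 6÷2/64÷2 = 3/32

P(ll M_ nn) = 3/32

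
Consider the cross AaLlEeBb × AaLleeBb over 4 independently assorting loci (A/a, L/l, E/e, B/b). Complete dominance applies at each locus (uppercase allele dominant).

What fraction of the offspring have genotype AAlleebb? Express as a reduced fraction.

P(AAlleebb) = 1/128

AaLlEeBb gametes: ALEB×1, ALEb×1, ALeB×1, ALeb×1, AlEB×1, AlEb×1, AleB×1, Aleb×1, aLEB×1, aLEb×1, aLeB×1, aLeb×1, alEB×1, alEb×1, aleB×1, aleb×1
AaLleeBb gametes: ALeB×2, ALeb×2, AleB×2, Aleb×2, aLeB×2, aLeb×2, aleB×2, aleb×2
AaLlEeBb×AaLleeBb grid (16·16=256): AALLEeBB=2 AALLEeBb=4 AALLEebb=2 AALLeeBB=2 AALLeeBb=4 AALLeebb=2 AALlEeBB=4 AALlEeBb=8 AALlEebb=4 AALleeBB=4 AALleeBb=8 AALleebb=4 AAllEeBB=2 AAllEeBb=4 AAllEebb=2 AAlleeBB=2 AAlleeBb=4 AAlleebb=2 AaLLEeBB=4 AaLLEeBb=8 AaLLEebb=4 AaLLeeBB=4 AaLLeeBb=8 AaLLeebb=4 AaLlEeBB=8 AaLlEeBb=16 AaLlEebb=8 AaLleeBB=8 AaLleeBb=16 AaLleebb=8 AallEeBB=4 AallEeBb=8 AallEebb=4 AalleeBB=4 AalleeBb=8 Aalleebb=4 aaLLEeBB=2 aaLLEeBb=4 aaLLEebb=2 aaLLeeBB=2 aaLLeeBb=4 aaLLeebb=2 aaLlEeBB=4 aaLlEeBb=8 aaLlEebb=4 aaLleeBB=4 aaLleeBb=8 aaLleebb=4 aallEeBB=2 aallEeBb=4 aallEebb=2 aalleeBB=2 aalleeBb=4 aalleebb=2
AAlleebb hits 2/256; gcd=2; 2÷2/256÷2 = 1/128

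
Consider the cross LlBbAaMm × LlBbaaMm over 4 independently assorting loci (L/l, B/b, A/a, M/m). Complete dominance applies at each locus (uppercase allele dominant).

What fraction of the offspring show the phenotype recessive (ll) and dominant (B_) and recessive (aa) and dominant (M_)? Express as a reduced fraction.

LlBbAaMm gametes: LBAM×1, LBAm×1, LBaM×1, LBam×1, LbAM×1, LbAm×1, LbaM×1, Lbam×1, lBAM×1, lBAm×1, lBaM×1, lBam×1, lbAM×1, lbAm×1, lbaM×1, lbam×1
LlBbaaMm gametes: LBaM×2, LBam×2, LbaM×2, Lbam×2, lBaM×2, lBam×2, lbaM×2, lbam×2
LlBbAaMm×LlBbaaMm grid (16·16=256): LLBBAaMM=2 LLBBAaMm=4 LLBBAamm=2 LLBBaaMM=2 LLBBaaMm=4 LLBBaamm=2 LLBbAaMM=4 LLBbAaMm=8 LLBbAamm=4 LLBbaaMM=4 LLBbaaMm=8 LLBbaamm=4 LLbbAaMM=2 LLbbAaMm=4 LLbbAamm=2 LLbbaaMM=2 LLbbaaMm=4 LLbbaamm=2 LlBBAaMM=4 LlBBAaMm=8 LlBBAamm=4 LlBBaaMM=4 LlBBaaMm=8 LlBBaamm=4 LlBbAaMM=8 LlBbAaMm=16 LlBbAamm=8 LlBbaaMM=8 LlBbaaMm=16 LlBbaamm=8 LlbbAaMM=4 LlbbAaMm=8 LlbbAamm=4 LlbbaaMM=4 LlbbaaMm=8 Llbbaamm=4 llBBAaMM=2 llBBAaMm=4 llBBAamm=2 llBBaaMM=2 llBBaaMm=4 llBBaamm=2 llBbAaMM=4 llBbAaMm=8 llBbAamm=4 llBbaaMM=4 llBbaaMm=8 llBbaamm=4 llbbAaMM=2 llbbAaMm=4 llbbAamm=2 llbbaaMM=2 llbbaaMm=4 llbbaamm=2
ll B_ aa M_ hits 18/256; gcd=2; 18÷2/256÷2 = 9/128

P(ll B_ aa M_) = 9/128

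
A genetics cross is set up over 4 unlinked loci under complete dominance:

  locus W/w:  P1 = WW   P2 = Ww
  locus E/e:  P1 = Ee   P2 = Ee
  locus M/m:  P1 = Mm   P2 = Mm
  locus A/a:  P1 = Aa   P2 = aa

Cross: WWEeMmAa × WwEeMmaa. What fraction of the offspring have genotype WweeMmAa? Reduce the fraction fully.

WWEeMmAa gametes: WEMA×2, WEMa×2, WEmA×2, WEma×2, WeMA×2, WeMa×2, WemA×2, Wema×2
WwEeMmaa gametes: WEMa×2, WEma×2, WeMa×2, Wema×2, wEMa×2, wEma×2, weMa×2, wema×2
WWEeMmAa×WwEeMmaa grid (16·16=256): WWEEMMAa=4 WWEEMMaa=4 WWEEMmAa=8 WWEEMmaa=8 WWEEmmAa=4 WWEEmmaa=4 WWEeMMAa=8 WWEeMMaa=8 WWEeMmAa=16 WWEeMmaa=16 WWEemmAa=8 WWEemmaa=8 WWeeMMAa=4 WWeeMMaa=4 WWeeMmAa=8 WWeeMmaa=8 WWeemmAa=4 WWeemmaa=4 WwEEMMAa=4 WwEEMMaa=4 WwEEMmAa=8 WwEEMmaa=8 WwEEmmAa=4 WwEEmmaa=4 WwEeMMAa=8 WwEeMMaa=8 WwEeMmAa=16 WwEeMmaa=16 WwEemmAa=8 WwEemmaa=8 WweeMMAa=4 WweeMMaa=4 WweeMmAa=8 WweeMmaa=8 WweemmAa=4 Wweemmaa=4
WweeMmAa hits 8/256; gcd=8; 8÷8/256÷8 = 1/32

P(WweeMmAa) = 1/32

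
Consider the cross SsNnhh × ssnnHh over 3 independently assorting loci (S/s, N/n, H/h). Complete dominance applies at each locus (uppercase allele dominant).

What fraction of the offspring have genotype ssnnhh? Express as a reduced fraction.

P(ssnnhh) = 1/8

SsNnhh gametes: SNh×2, Snh×2, sNh×2, snh×2
ssnnHh gametes: snH×4, snh×4
SsNnhh×ssnnHh grid (8·8=64): SsNnHh=8 SsNnhh=8 SsnnHh=8 Ssnnhh=8 ssNnHh=8 ssNnhh=8 ssnnHh=8 ssnnhh=8
ssnnhh hits 8/64; gcd=8; 8÷8/64÷8 = 1/8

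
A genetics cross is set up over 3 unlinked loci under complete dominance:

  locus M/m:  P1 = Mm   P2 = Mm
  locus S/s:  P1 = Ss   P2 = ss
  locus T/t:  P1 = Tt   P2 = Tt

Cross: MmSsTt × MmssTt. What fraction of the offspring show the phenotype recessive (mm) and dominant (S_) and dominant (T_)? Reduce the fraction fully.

P(mm S_ T_) = 3/32

MmSsTt gametes: MST×1, MSt×1, MsT×1, Mst×1, mST×1, mSt×1, msT×1, mst×1
MmssTt gametes: MsT×2, Mst×2, msT×2, mst×2
MmSsTt×MmssTt grid (8·8=64): MMSsTT=2 MMSsTt=4 MMSstt=2 MMssTT=2 MMssTt=4 MMsstt=2 MmSsTT=4 MmSsTt=8 MmSstt=4 MmssTT=4 MmssTt=8 Mmsstt=4 mmSsTT=2 mmSsTt=4 mmSstt=2 mmssTT=2 mmssTt=4 mmsstt=2
mm S_ T_ hits 6/64; gcd=2; 6÷2/64÷2 = 3/32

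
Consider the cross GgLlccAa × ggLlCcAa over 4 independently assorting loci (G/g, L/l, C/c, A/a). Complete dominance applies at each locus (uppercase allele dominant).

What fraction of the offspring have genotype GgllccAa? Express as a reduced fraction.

P(GgllccAa) = 1/32

GgLlccAa gametes: GLcA×2, GLca×2, GlcA×2, Glca×2, gLcA×2, gLca×2, glcA×2, glca×2
ggLlCcAa gametes: gLCA×2, gLCa×2, gLcA×2, gLca×2, glCA×2, glCa×2, glcA×2, glca×2
GgLlccAa×ggLlCcAa grid (16·16=256): GgLLCcAA=4 GgLLCcAa=8 GgLLCcaa=4 GgLLccAA=4 GgLLccAa=8 GgLLccaa=4 GgLlCcAA=8 GgLlCcAa=16 GgLlCcaa=8 GgLlccAA=8 GgLlccAa=16 GgLlccaa=8 GgllCcAA=4 GgllCcAa=8 GgllCcaa=4 GgllccAA=4 GgllccAa=8 Ggllccaa=4 ggLLCcAA=4 ggLLCcAa=8 ggLLCcaa=4 ggLLccAA=4 ggLLccAa=8 ggLLccaa=4 ggLlCcAA=8 ggLlCcAa=16 ggLlCcaa=8 ggLlccAA=8 ggLlccAa=16 ggLlccaa=8 ggllCcAA=4 ggllCcAa=8 ggllCcaa=4 ggllccAA=4 ggllccAa=8 ggllccaa=4
GgllccAa hits 8/256; gcd=8; 8÷8/256÷8 = 1/32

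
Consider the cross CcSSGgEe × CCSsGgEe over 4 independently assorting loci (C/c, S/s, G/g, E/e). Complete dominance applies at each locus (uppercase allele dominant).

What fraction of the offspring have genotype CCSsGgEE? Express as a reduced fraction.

P(CCSsGgEE) = 1/32

CcSSGgEe gametes: CSGE×2, CSGe×2, CSgE×2, CSge×2, cSGE×2, cSGe×2, cSgE×2, cSge×2
CCSsGgEe gametes: CSGE×2, CSGe×2, CSgE×2, CSge×2, CsGE×2, CsGe×2, CsgE×2, Csge×2
CcSSGgEe×CCSsGgEe grid (16·16=256): CCSSGGEE=4 CCSSGGEe=8 CCSSGGee=4 CCSSGgEE=8 CCSSGgEe=16 CCSSGgee=8 CCSSggEE=4 CCSSggEe=8 CCSSggee=4 CCSsGGEE=4 CCSsGGEe=8 CCSsGGee=4 CCSsGgEE=8 CCSsGgEe=16 CCSsGgee=8 CCSsggEE=4 CCSsggEe=8 CCSsggee=4 CcSSGGEE=4 CcSSGGEe=8 CcSSGGee=4 CcSSGgEE=8 CcSSGgEe=16 CcSSGgee=8 CcSSggEE=4 CcSSggEe=8 CcSSggee=4 CcSsGGEE=4 CcSsGGEe=8 CcSsGGee=4 CcSsGgEE=8 CcSsGgEe=16 CcSsGgee=8 CcSsggEE=4 CcSsggEe=8 CcSsggee=4
CCSsGgEE hits 8/256; gcd=8; 8÷8/256÷8 = 1/32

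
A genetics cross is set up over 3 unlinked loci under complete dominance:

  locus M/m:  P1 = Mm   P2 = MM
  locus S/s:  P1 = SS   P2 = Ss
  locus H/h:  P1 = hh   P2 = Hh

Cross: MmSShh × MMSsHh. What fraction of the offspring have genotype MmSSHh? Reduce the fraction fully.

MmSShh gametes: MSh×4, mSh×4
MMSsHh gametes: MSH×2, MSh×2, MsH×2, Msh×2
MmSShh×MMSsHh grid (8·8=64): MMSSHh=8 MMSShh=8 MMSsHh=8 MMSshh=8 MmSSHh=8 MmSShh=8 MmSsHh=8 MmSshh=8
MmSSHh hits 8/64; gcd=8; 8÷8/64÷8 = 1/8

P(MmSSHh) = 1/8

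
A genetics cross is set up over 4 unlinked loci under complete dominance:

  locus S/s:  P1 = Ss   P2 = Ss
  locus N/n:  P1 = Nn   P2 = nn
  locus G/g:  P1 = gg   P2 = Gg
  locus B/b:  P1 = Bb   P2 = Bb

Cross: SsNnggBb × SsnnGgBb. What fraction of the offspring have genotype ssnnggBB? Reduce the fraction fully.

P(ssnnggBB) = 1/64

SsNnggBb gametes: SNgB×2, SNgb×2, SngB×2, Sngb×2, sNgB×2, sNgb×2, sngB×2, sngb×2
SsnnGgBb gametes: SnGB×2, SnGb×2, SngB×2, Sngb×2, snGB×2, snGb×2, sngB×2, sngb×2
SsNnggBb×SsnnGgBb grid (16·16=256): SSNnGgBB=4 SSNnGgBb=8 SSNnGgbb=4 SSNnggBB=4 SSNnggBb=8 SSNnggbb=4 SSnnGgBB=4 SSnnGgBb=8 SSnnGgbb=4 SSnnggBB=4 SSnnggBb=8 SSnnggbb=4 SsNnGgBB=8 SsNnGgBb=16 SsNnGgbb=8 SsNnggBB=8 SsNnggBb=16 SsNnggbb=8 SsnnGgBB=8 SsnnGgBb=16 SsnnGgbb=8 SsnnggBB=8 SsnnggBb=16 Ssnnggbb=8 ssNnGgBB=4 ssNnGgBb=8 ssNnGgbb=4 ssNnggBB=4 ssNnggBb=8 ssNnggbb=4 ssnnGgBB=4 ssnnGgBb=8 ssnnGgbb=4 ssnnggBB=4 ssnnggBb=8 ssnnggbb=4
ssnnggBB hits 4/256; gcd=4; 4÷4/256÷4 = 1/64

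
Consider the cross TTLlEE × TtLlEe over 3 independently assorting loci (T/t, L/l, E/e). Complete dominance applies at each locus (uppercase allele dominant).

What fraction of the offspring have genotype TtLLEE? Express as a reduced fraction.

P(TtLLEE) = 1/16

TTLlEE gametes: TLE×4, TlE×4
TtLlEe gametes: TLE×1, TLe×1, TlE×1, Tle×1, tLE×1, tLe×1, tlE×1, tle×1
TTLlEE×TtLlEe grid (8·8=64): TTLLEE=4 TTLLEe=4 TTLlEE=8 TTLlEe=8 TTllEE=4 TTllEe=4 TtLLEE=4 TtLLEe=4 TtLlEE=8 TtLlEe=8 TtllEE=4 TtllEe=4
TtLLEE hits 4/64; gcd=4; 4÷4/64÷4 = 1/16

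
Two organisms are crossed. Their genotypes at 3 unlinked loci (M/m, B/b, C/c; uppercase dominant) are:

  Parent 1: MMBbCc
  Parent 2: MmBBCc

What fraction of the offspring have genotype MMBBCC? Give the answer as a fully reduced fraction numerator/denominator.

P(MMBBCC) = 1/16

MMBbCc gametes: MBC×2, MBc×2, MbC×2, Mbc×2
MmBBCc gametes: MBC×2, MBc×2, mBC×2, mBc×2
MMBbCc×MmBBCc grid (8·8=64): MMBBCC=4 MMBBCc=8 MMBBcc=4 MMBbCC=4 MMBbCc=8 MMBbcc=4 MmBBCC=4 MmBBCc=8 MmBBcc=4 MmBbCC=4 MmBbCc=8 MmBbcc=4
MMBBCC hits 4/64; gcd=4; 4÷4/64÷4 = 1/16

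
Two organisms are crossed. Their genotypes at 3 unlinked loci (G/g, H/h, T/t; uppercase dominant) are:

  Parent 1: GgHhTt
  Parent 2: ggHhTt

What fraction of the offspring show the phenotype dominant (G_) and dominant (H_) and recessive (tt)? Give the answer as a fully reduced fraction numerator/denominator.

GgHhTt gametes: GHT×1, GHt×1, GhT×1, Ght×1, gHT×1, gHt×1, ghT×1, ght×1
ggHhTt gametes: gHT×2, gHt×2, ghT×2, ght×2
GgHhTt×ggHhTt grid (8·8=64): GgHHTT=2 GgHHTt=4 GgHHtt=2 GgHhTT=4 GgHhTt=8 GgHhtt=4 GghhTT=2 GghhTt=4 Gghhtt=2 ggHHTT=2 ggHHTt=4 ggHHtt=2 ggHhTT=4 ggHhTt=8 ggHhtt=4 gghhTT=2 gghhTt=4 gghhtt=2
G_ H_ tt hits 6/64; gcd=2; 6÷2/64÷2 = 3/32

P(G_ H_ tt) = 3/32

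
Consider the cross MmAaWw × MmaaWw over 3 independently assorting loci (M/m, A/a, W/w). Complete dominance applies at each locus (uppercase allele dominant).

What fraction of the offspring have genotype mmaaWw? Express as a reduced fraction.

MmAaWw gametes: MAW×1, MAw×1, MaW×1, Maw×1, mAW×1, mAw×1, maW×1, maw×1
MmaaWw gametes: MaW×2, Maw×2, maW×2, maw×2
MmAaWw×MmaaWw grid (8·8=64): MMAaWW=2 MMAaWw=4 MMAaww=2 MMaaWW=2 MMaaWw=4 MMaaww=2 MmAaWW=4 MmAaWw=8 MmAaww=4 MmaaWW=4 MmaaWw=8 Mmaaww=4 mmAaWW=2 mmAaWw=4 mmAaww=2 mmaaWW=2 mmaaWw=4 mmaaww=2
mmaaWw hits 4/64; gcd=4; 4÷4/64÷4 = 1/16

P(mmaaWw) = 1/16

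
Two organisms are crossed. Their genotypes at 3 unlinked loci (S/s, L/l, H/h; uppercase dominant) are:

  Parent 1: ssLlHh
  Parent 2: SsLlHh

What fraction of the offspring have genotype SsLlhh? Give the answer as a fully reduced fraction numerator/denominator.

P(SsLlhh) = 1/16

ssLlHh gametes: sLH×2, sLh×2, slH×2, slh×2
SsLlHh gametes: SLH×1, SLh×1, SlH×1, Slh×1, sLH×1, sLh×1, slH×1, slh×1
ssLlHh×SsLlHh grid (8·8=64): SsLLHH=2 SsLLHh=4 SsLLhh=2 SsLlHH=4 SsLlHh=8 SsLlhh=4 SsllHH=2 SsllHh=4 Ssllhh=2 ssLLHH=2 ssLLHh=4 ssLLhh=2 ssLlHH=4 ssLlHh=8 ssLlhh=4 ssllHH=2 ssllHh=4 ssllhh=2
SsLlhh hits 4/64; gcd=4; 4÷4/64÷4 = 1/16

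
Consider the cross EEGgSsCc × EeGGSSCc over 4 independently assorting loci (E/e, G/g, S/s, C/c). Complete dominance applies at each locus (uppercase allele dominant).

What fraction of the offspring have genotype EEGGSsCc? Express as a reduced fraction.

P(EEGGSsCc) = 1/16

EEGgSsCc gametes: EGSC×2, EGSc×2, EGsC×2, EGsc×2, EgSC×2, EgSc×2, EgsC×2, Egsc×2
EeGGSSCc gametes: EGSC×4, EGSc×4, eGSC×4, eGSc×4
EEGgSsCc×EeGGSSCc grid (16·16=256): EEGGSSCC=8 EEGGSSCc=16 EEGGSScc=8 EEGGSsCC=8 EEGGSsCc=16 EEGGSscc=8 EEGgSSCC=8 EEGgSSCc=16 EEGgSScc=8 EEGgSsCC=8 EEGgSsCc=16 EEGgSscc=8 EeGGSSCC=8 EeGGSSCc=16 EeGGSScc=8 EeGGSsCC=8 EeGGSsCc=16 EeGGSscc=8 EeGgSSCC=8 EeGgSSCc=16 EeGgSScc=8 EeGgSsCC=8 EeGgSsCc=16 EeGgSscc=8
EEGGSsCc hits 16/256; gcd=16; 16÷16/256÷16 = 1/16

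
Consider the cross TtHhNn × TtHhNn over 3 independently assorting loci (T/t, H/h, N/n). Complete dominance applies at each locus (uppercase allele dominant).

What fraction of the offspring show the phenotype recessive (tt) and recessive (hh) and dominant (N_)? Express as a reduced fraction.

TtHhNn gametes: THN×1, THn×1, ThN×1, Thn×1, tHN×1, tHn×1, thN×1, thn×1
TtHhNn gametes: THN×1, THn×1, ThN×1, Thn×1, tHN×1, tHn×1, thN×1, thn×1
TtHhNn×TtHhNn grid (8·8=64): TTHHNN=1 TTHHNn=2 TTHHnn=1 TTHhNN=2 TTHhNn=4 TTHhnn=2 TThhNN=1 TThhNn=2 TThhnn=1 TtHHNN=2 TtHHNn=4 TtHHnn=2 TtHhNN=4 TtHhNn=8 TtHhnn=4 TthhNN=2 TthhNn=4 Tthhnn=2 ttHHNN=1 ttHHNn=2 ttHHnn=1 ttHhNN=2 ttHhNn=4 ttHhnn=2 tthhNN=1 tthhNn=2 tthhnn=1
tt hh N_ hits 3/64; gcd=1; 3÷1/64÷1 = 3/64

P(tt hh N_) = 3/64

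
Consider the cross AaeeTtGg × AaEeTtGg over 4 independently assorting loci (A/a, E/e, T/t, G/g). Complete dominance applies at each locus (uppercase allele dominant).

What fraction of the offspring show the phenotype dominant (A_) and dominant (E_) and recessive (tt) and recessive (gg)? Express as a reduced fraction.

AaeeTtGg gametes: AeTG×2, AeTg×2, AetG×2, Aetg×2, aeTG×2, aeTg×2, aetG×2, aetg×2
AaEeTtGg gametes: AETG×1, AETg×1, AEtG×1, AEtg×1, AeTG×1, AeTg×1, AetG×1, Aetg×1, aETG×1, aETg×1, aEtG×1, aEtg×1, aeTG×1, aeTg×1, aetG×1, aetg×1
AaeeTtGg×AaEeTtGg grid (16·16=256): AAEeTTGG=2 AAEeTTGg=4 AAEeTTgg=2 AAEeTtGG=4 AAEeTtGg=8 AAEeTtgg=4 AAEettGG=2 AAEettGg=4 AAEettgg=2 AAeeTTGG=2 AAeeTTGg=4 AAeeTTgg=2 AAeeTtGG=4 AAeeTtGg=8 AAeeTtgg=4 AAeettGG=2 AAeettGg=4 AAeettgg=2 AaEeTTGG=4 AaEeTTGg=8 AaEeTTgg=4 AaEeTtGG=8 AaEeTtGg=16 AaEeTtgg=8 AaEettGG=4 AaEettGg=8 AaEettgg=4 AaeeTTGG=4 AaeeTTGg=8 AaeeTTgg=4 AaeeTtGG=8 AaeeTtGg=16 AaeeTtgg=8 AaeettGG=4 AaeettGg=8 Aaeettgg=4 aaEeTTGG=2 aaEeTTGg=4 aaEeTTgg=2 aaEeTtGG=4 aaEeTtGg=8 aaEeTtgg=4 aaEettGG=2 aaEettGg=4 aaEettgg=2 aaeeTTGG=2 aaeeTTGg=4 aaeeTTgg=2 aaeeTtGG=4 aaeeTtGg=8 aaeeTtgg=4 aaeettGG=2 aaeettGg=4 aaeettgg=2
A_ E_ tt gg hits 6/256; gcd=2; 6÷2/256÷2 = 3/128

P(A_ E_ tt gg) = 3/128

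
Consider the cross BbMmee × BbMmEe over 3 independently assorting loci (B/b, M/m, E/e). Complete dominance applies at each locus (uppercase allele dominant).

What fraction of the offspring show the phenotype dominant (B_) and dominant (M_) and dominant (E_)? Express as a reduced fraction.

P(B_ M_ E_) = 9/32

BbMmee gametes: BMe×2, Bme×2, bMe×2, bme×2
BbMmEe gametes: BME×1, BMe×1, BmE×1, Bme×1, bME×1, bMe×1, bmE×1, bme×1
BbMmee×BbMmEe grid (8·8=64): BBMMEe=2 BBMMee=2 BBMmEe=4 BBMmee=4 BBmmEe=2 BBmmee=2 BbMMEe=4 BbMMee=4 BbMmEe=8 BbMmee=8 BbmmEe=4 Bbmmee=4 bbMMEe=2 bbMMee=2 bbMmEe=4 bbMmee=4 bbmmEe=2 bbmmee=2
B_ M_ E_ hits 18/64; gcd=2; 18÷2/64÷2 = 9/32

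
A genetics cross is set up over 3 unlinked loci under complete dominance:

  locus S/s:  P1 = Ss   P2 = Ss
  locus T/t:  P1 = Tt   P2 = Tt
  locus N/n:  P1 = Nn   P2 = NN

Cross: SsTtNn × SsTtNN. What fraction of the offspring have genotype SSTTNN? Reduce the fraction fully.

P(SSTTNN) = 1/32

SsTtNn gametes: STN×1, STn×1, StN×1, Stn×1, sTN×1, sTn×1, stN×1, stn×1
SsTtNN gametes: STN×2, StN×2, sTN×2, stN×2
SsTtNn×SsTtNN grid (8·8=64): SSTTNN=2 SSTTNn=2 SSTtNN=4 SSTtNn=4 SSttNN=2 SSttNn=2 SsTTNN=4 SsTTNn=4 SsTtNN=8 SsTtNn=8 SsttNN=4 SsttNn=4 ssTTNN=2 ssTTNn=2 ssTtNN=4 ssTtNn=4 ssttNN=2 ssttNn=2
SSTTNN hits 2/64; gcd=2; 2÷2/64÷2 = 1/32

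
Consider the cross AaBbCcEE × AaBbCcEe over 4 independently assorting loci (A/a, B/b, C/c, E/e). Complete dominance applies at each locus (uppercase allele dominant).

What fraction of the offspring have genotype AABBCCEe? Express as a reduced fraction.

P(AABBCCEe) = 1/128

AaBbCcEE gametes: ABCE×2, ABcE×2, AbCE×2, AbcE×2, aBCE×2, aBcE×2, abCE×2, abcE×2
AaBbCcEe gametes: ABCE×1, ABCe×1, ABcE×1, ABce×1, AbCE×1, AbCe×1, AbcE×1, Abce×1, aBCE×1, aBCe×1, aBcE×1, aBce×1, abCE×1, abCe×1, abcE×1, abce×1
AaBbCcEE×AaBbCcEe grid (16·16=256): AABBCCEE=2 AABBCCEe=2 AABBCcEE=4 AABBCcEe=4 AABBccEE=2 AABBccEe=2 AABbCCEE=4 AABbCCEe=4 AABbCcEE=8 AABbCcEe=8 AABbccEE=4 AABbccEe=4 AAbbCCEE=2 AAbbCCEe=2 AAbbCcEE=4 AAbbCcEe=4 AAbbccEE=2 AAbbccEe=2 AaBBCCEE=4 AaBBCCEe=4 AaBBCcEE=8 AaBBCcEe=8 AaBBccEE=4 AaBBccEe=4 AaBbCCEE=8 AaBbCCEe=8 AaBbCcEE=16 AaBbCcEe=16 AaBbccEE=8 AaBbccEe=8 AabbCCEE=4 AabbCCEe=4 AabbCcEE=8 AabbCcEe=8 AabbccEE=4 AabbccEe=4 aaBBCCEE=2 aaBBCCEe=2 aaBBCcEE=4 aaBBCcEe=4 aaBBccEE=2 aaBBccEe=2 aaBbCCEE=4 aaBbCCEe=4 aaBbCcEE=8 aaBbCcEe=8 aaBbccEE=4 aaBbccEe=4 aabbCCEE=2 aabbCCEe=2 aabbCcEE=4 aabbCcEe=4 aabbccEE=2 aabbccEe=2
AABBCCEe hits 2/256; gcd=2; 2÷2/256÷2 = 1/128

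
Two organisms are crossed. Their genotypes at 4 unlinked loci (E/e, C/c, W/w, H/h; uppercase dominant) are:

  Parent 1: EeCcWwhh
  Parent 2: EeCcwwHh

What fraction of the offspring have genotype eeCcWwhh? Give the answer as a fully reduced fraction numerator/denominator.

P(eeCcWwhh) = 1/32

EeCcWwhh gametes: ECWh×2, ECwh×2, EcWh×2, Ecwh×2, eCWh×2, eCwh×2, ecWh×2, ecwh×2
EeCcwwHh gametes: ECwH×2, ECwh×2, EcwH×2, Ecwh×2, eCwH×2, eCwh×2, ecwH×2, ecwh×2
EeCcWwhh×EeCcwwHh grid (16·16=256): EECCWwHh=4 EECCWwhh=4 EECCwwHh=4 EECCwwhh=4 EECcWwHh=8 EECcWwhh=8 EECcwwHh=8 EECcwwhh=8 EEccWwHh=4 EEccWwhh=4 EEccwwHh=4 EEccwwhh=4 EeCCWwHh=8 EeCCWwhh=8 EeCCwwHh=8 EeCCwwhh=8 EeCcWwHh=16 EeCcWwhh=16 EeCcwwHh=16 EeCcwwhh=16 EeccWwHh=8 EeccWwhh=8 EeccwwHh=8 Eeccwwhh=8 eeCCWwHh=4 eeCCWwhh=4 eeCCwwHh=4 eeCCwwhh=4 eeCcWwHh=8 eeCcWwhh=8 eeCcwwHh=8 eeCcwwhh=8 eeccWwHh=4 eeccWwhh=4 eeccwwHh=4 eeccwwhh=4
eeCcWwhh hits 8/256; gcd=8; 8÷8/256÷8 = 1/32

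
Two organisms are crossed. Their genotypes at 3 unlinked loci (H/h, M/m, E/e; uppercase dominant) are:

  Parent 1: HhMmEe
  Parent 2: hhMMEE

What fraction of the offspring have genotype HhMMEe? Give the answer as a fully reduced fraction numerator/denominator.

P(HhMMEe) = 1/8

HhMmEe gametes: HME×1, HMe×1, HmE×1, Hme×1, hME×1, hMe×1, hmE×1, hme×1
hhMMEE gametes: hME×8
HhMmEe×hhMMEE grid (8·8=64): HhMMEE=8 HhMMEe=8 HhMmEE=8 HhMmEe=8 hhMMEE=8 hhMMEe=8 hhMmEE=8 hhMmEe=8
HhMMEe hits 8/64; gcd=8; 8÷8/64÷8 = 1/8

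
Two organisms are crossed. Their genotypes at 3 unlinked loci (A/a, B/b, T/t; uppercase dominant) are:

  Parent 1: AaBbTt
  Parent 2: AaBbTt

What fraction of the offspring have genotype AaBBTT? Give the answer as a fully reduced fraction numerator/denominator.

AaBbTt gametes: ABT×1, ABt×1, AbT×1, Abt×1, aBT×1, aBt×1, abT×1, abt×1
AaBbTt gametes: ABT×1, ABt×1, AbT×1, Abt×1, aBT×1, aBt×1, abT×1, abt×1
AaBbTt×AaBbTt grid (8·8=64): AABBTT=1 AABBTt=2 AABBtt=1 AABbTT=2 AABbTt=4 AABbtt=2 AAbbTT=1 AAbbTt=2 AAbbtt=1 AaBBTT=2 AaBBTt=4 AaBBtt=2 AaBbTT=4 AaBbTt=8 AaBbtt=4 AabbTT=2 AabbTt=4 Aabbtt=2 aaBBTT=1 aaBBTt=2 aaBBtt=1 aaBbTT=2 aaBbTt=4 aaBbtt=2 aabbTT=1 aabbTt=2 aabbtt=1
AaBBTT hits 2/64; gcd=2; 2÷2/64÷2 = 1/32

P(AaBBTT) = 1/32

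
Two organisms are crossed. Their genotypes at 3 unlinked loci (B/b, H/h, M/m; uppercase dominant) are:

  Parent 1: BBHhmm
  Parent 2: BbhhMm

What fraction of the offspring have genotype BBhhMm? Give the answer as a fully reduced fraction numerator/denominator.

P(BBhhMm) = 1/8

BBHhmm gametes: BHm×4, Bhm×4
BbhhMm gametes: BhM×2, Bhm×2, bhM×2, bhm×2
BBHhmm×BbhhMm grid (8·8=64): BBHhMm=8 BBHhmm=8 BBhhMm=8 BBhhmm=8 BbHhMm=8 BbHhmm=8 BbhhMm=8 Bbhhmm=8
BBhhMm hits 8/64; gcd=8; 8÷8/64÷8 = 1/8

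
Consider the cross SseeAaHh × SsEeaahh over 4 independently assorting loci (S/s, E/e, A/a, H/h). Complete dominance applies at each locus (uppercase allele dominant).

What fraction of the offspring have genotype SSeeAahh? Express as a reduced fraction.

SseeAaHh gametes: SeAH×2, SeAh×2, SeaH×2, Seah×2, seAH×2, seAh×2, seaH×2, seah×2
SsEeaahh gametes: SEah×4, Seah×4, sEah×4, seah×4
SseeAaHh×SsEeaahh grid (16·16=256): SSEeAaHh=8 SSEeAahh=8 SSEeaaHh=8 SSEeaahh=8 SSeeAaHh=8 SSeeAahh=8 SSeeaaHh=8 SSeeaahh=8 SsEeAaHh=16 SsEeAahh=16 SsEeaaHh=16 SsEeaahh=16 SseeAaHh=16 SseeAahh=16 SseeaaHh=16 Sseeaahh=16 ssEeAaHh=8 ssEeAahh=8 ssEeaaHh=8 ssEeaahh=8 sseeAaHh=8 sseeAahh=8 sseeaaHh=8 sseeaahh=8
SSeeAahh hits 8/256; gcd=8; 8÷8/256÷8 = 1/32

P(SSeeAahh) = 1/32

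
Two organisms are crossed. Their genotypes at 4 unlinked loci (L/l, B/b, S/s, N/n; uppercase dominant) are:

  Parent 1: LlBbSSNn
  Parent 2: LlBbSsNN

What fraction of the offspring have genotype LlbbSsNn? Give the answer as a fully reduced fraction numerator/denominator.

P(LlbbSsNn) = 1/32

LlBbSSNn gametes: LBSN×2, LBSn×2, LbSN×2, LbSn×2, lBSN×2, lBSn×2, lbSN×2, lbSn×2
LlBbSsNN gametes: LBSN×2, LBsN×2, LbSN×2, LbsN×2, lBSN×2, lBsN×2, lbSN×2, lbsN×2
LlBbSSNn×LlBbSsNN grid (16·16=256): LLBBSSNN=4 LLBBSSNn=4 LLBBSsNN=4 LLBBSsNn=4 LLBbSSNN=8 LLBbSSNn=8 LLBbSsNN=8 LLBbSsNn=8 LLbbSSNN=4 LLbbSSNn=4 LLbbSsNN=4 LLbbSsNn=4 LlBBSSNN=8 LlBBSSNn=8 LlBBSsNN=8 LlBBSsNn=8 LlBbSSNN=16 LlBbSSNn=16 LlBbSsNN=16 LlBbSsNn=16 LlbbSSNN=8 LlbbSSNn=8 LlbbSsNN=8 LlbbSsNn=8 llBBSSNN=4 llBBSSNn=4 llBBSsNN=4 llBBSsNn=4 llBbSSNN=8 llBbSSNn=8 llBbSsNN=8 llBbSsNn=8 llbbSSNN=4 llbbSSNn=4 llbbSsNN=4 llbbSsNn=4
LlbbSsNn hits 8/256; gcd=8; 8÷8/256÷8 = 1/32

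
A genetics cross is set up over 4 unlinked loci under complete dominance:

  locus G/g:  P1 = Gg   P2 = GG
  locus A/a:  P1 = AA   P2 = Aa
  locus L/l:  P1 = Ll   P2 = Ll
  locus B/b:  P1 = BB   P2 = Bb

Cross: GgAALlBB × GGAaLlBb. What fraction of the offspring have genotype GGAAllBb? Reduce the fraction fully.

GgAALlBB gametes: GALB×4, GAlB×4, gALB×4, gAlB×4
GGAaLlBb gametes: GALB×2, GALb×2, GAlB×2, GAlb×2, GaLB×2, GaLb×2, GalB×2, Galb×2
GgAALlBB×GGAaLlBb grid (16·16=256): GGAALLBB=8 GGAALLBb=8 GGAALlBB=16 GGAALlBb=16 GGAAllBB=8 GGAAllBb=8 GGAaLLBB=8 GGAaLLBb=8 GGAaLlBB=16 GGAaLlBb=16 GGAallBB=8 GGAallBb=8 GgAALLBB=8 GgAALLBb=8 GgAALlBB=16 GgAALlBb=16 GgAAllBB=8 GgAAllBb=8 GgAaLLBB=8 GgAaLLBb=8 GgAaLlBB=16 GgAaLlBb=16 GgAallBB=8 GgAallBb=8
GGAAllBb hits 8/256; gcd=8; 8÷8/256÷8 = 1/32

P(GGAAllBb) = 1/32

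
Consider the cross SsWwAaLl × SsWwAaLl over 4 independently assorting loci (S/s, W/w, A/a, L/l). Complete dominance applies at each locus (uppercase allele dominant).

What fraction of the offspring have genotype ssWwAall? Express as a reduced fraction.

P(ssWwAall) = 1/64

SsWwAaLl gametes: SWAL×1, SWAl×1, SWaL×1, SWal×1, SwAL×1, SwAl×1, SwaL×1, Swal×1, sWAL×1, sWAl×1, sWaL×1, sWal×1, swAL×1, swAl×1, swaL×1, swal×1
SsWwAaLl gametes: SWAL×1, SWAl×1, SWaL×1, SWal×1, SwAL×1, SwAl×1, SwaL×1, Swal×1, sWAL×1, sWAl×1, sWaL×1, sWal×1, swAL×1, swAl×1, swaL×1, swal×1
SsWwAaLl×SsWwAaLl grid (16·16=256): SSWWAALL=1 SSWWAALl=2 SSWWAAll=1 SSWWAaLL=2 SSWWAaLl=4 SSWWAall=2 SSWWaaLL=1 SSWWaaLl=2 SSWWaall=1 SSWwAALL=2 SSWwAALl=4 SSWwAAll=2 SSWwAaLL=4 SSWwAaLl=8 SSWwAall=4 SSWwaaLL=2 SSWwaaLl=4 SSWwaall=2 SSwwAALL=1 SSwwAALl=2 SSwwAAll=1 SSwwAaLL=2 SSwwAaLl=4 SSwwAall=2 SSwwaaLL=1 SSwwaaLl=2 SSwwaall=1 SsWWAALL=2 SsWWAALl=4 SsWWAAll=2 SsWWAaLL=4 SsWWAaLl=8 SsWWAall=4 SsWWaaLL=2 SsWWaaLl=4 SsWWaall=2 SsWwAALL=4 SsWwAALl=8 SsWwAAll=4 SsWwAaLL=8 SsWwAaLl=16 SsWwAall=8 SsWwaaLL=4 SsWwaaLl=8 SsWwaall=4 SswwAALL=2 SswwAALl=4 SswwAAll=2 SswwAaLL=4 SswwAaLl=8 SswwAall=4 SswwaaLL=2 SswwaaLl=4 Sswwaall=2 ssWWAALL=1 ssWWAALl=2 ssWWAAll=1 ssWWAaLL=2 ssWWAaLl=4 ssWWAall=2 ssWWaaLL=1 ssWWaaLl=2 ssWWaall=1 ssWwAALL=2 ssWwAALl=4 ssWwAAll=2 ssWwAaLL=4 ssWwAaLl=8 ssWwAall=4 ssWwaaLL=2 ssWwaaLl=4 ssWwaall=2 sswwAALL=1 sswwAALl=2 sswwAAll=1 sswwAaLL=2 sswwAaLl=4 sswwAall=2 sswwaaLL=1 sswwaaLl=2 sswwaall=1
ssWwAall hits 4/256; gcd=4; 4÷4/256÷4 = 1/64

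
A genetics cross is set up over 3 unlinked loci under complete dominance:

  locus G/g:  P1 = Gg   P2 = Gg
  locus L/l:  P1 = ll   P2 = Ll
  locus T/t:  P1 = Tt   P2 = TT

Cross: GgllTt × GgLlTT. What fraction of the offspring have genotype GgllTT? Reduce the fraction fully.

GgllTt gametes: GlT×2, Glt×2, glT×2, glt×2
GgLlTT gametes: GLT×2, GlT×2, gLT×2, glT×2
GgllTt×GgLlTT grid (8·8=64): GGLlTT=4 GGLlTt=4 GGllTT=4 GGllTt=4 GgLlTT=8 GgLlTt=8 GgllTT=8 GgllTt=8 ggLlTT=4 ggLlTt=4 ggllTT=4 ggllTt=4
GgllTT hits 8/64; gcd=8; 8÷8/64÷8 = 1/8

P(GgllTT) = 1/8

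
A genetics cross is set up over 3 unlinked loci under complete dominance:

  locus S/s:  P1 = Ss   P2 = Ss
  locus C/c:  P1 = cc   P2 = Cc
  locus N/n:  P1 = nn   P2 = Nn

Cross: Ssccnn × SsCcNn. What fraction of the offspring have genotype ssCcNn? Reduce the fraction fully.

P(ssCcNn) = 1/16

Ssccnn gametes: Scn×4, scn×4
SsCcNn gametes: SCN×1, SCn×1, ScN×1, Scn×1, sCN×1, sCn×1, scN×1, scn×1
Ssccnn×SsCcNn grid (8·8=64): SSCcNn=4 SSCcnn=4 SSccNn=4 SSccnn=4 SsCcNn=8 SsCcnn=8 SsccNn=8 Ssccnn=8 ssCcNn=4 ssCcnn=4 ssccNn=4 ssccnn=4
ssCcNn hits 4/64; gcd=4; 4÷4/64÷4 = 1/16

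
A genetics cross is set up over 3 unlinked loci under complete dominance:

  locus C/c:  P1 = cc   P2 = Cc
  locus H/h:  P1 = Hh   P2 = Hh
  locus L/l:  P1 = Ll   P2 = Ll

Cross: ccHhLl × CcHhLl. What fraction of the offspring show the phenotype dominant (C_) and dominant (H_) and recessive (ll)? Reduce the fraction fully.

P(C_ H_ ll) = 3/32

ccHhLl gametes: cHL×2, cHl×2, chL×2, chl×2
CcHhLl gametes: CHL×1, CHl×1, ChL×1, Chl×1, cHL×1, cHl×1, chL×1, chl×1
ccHhLl×CcHhLl grid (8·8=64): CcHHLL=2 CcHHLl=4 CcHHll=2 CcHhLL=4 CcHhLl=8 CcHhll=4 CchhLL=2 CchhLl=4 Cchhll=2 ccHHLL=2 ccHHLl=4 ccHHll=2 ccHhLL=4 ccHhLl=8 ccHhll=4 cchhLL=2 cchhLl=4 cchhll=2
C_ H_ ll hits 6/64; gcd=2; 6÷2/64÷2 = 3/32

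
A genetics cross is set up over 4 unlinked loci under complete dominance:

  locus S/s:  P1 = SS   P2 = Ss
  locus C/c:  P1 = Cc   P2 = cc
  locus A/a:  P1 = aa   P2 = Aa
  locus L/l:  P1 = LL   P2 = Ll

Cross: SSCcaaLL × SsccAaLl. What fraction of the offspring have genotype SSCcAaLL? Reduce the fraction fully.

SSCcaaLL gametes: SCaL×8, ScaL×8
SsccAaLl gametes: ScAL×2, ScAl×2, ScaL×2, Scal×2, scAL×2, scAl×2, scaL×2, scal×2
SSCcaaLL×SsccAaLl grid (16·16=256): SSCcAaLL=16 SSCcAaLl=16 SSCcaaLL=16 SSCcaaLl=16 SSccAaLL=16 SSccAaLl=16 SSccaaLL=16 SSccaaLl=16 SsCcAaLL=16 SsCcAaLl=16 SsCcaaLL=16 SsCcaaLl=16 SsccAaLL=16 SsccAaLl=16 SsccaaLL=16 SsccaaLl=16
SSCcAaLL hits 16/256; gcd=16; 16÷16/256÷16 = 1/16

P(SSCcAaLL) = 1/16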